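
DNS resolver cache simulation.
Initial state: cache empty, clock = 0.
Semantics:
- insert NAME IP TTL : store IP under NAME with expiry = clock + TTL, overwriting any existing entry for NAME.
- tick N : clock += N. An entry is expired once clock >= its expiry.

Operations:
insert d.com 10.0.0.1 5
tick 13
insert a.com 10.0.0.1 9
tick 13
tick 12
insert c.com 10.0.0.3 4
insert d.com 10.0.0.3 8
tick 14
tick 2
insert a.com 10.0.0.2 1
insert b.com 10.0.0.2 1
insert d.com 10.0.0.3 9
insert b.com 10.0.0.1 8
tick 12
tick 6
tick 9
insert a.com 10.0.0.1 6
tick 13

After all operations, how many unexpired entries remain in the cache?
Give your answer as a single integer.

Op 1: insert d.com -> 10.0.0.1 (expiry=0+5=5). clock=0
Op 2: tick 13 -> clock=13. purged={d.com}
Op 3: insert a.com -> 10.0.0.1 (expiry=13+9=22). clock=13
Op 4: tick 13 -> clock=26. purged={a.com}
Op 5: tick 12 -> clock=38.
Op 6: insert c.com -> 10.0.0.3 (expiry=38+4=42). clock=38
Op 7: insert d.com -> 10.0.0.3 (expiry=38+8=46). clock=38
Op 8: tick 14 -> clock=52. purged={c.com,d.com}
Op 9: tick 2 -> clock=54.
Op 10: insert a.com -> 10.0.0.2 (expiry=54+1=55). clock=54
Op 11: insert b.com -> 10.0.0.2 (expiry=54+1=55). clock=54
Op 12: insert d.com -> 10.0.0.3 (expiry=54+9=63). clock=54
Op 13: insert b.com -> 10.0.0.1 (expiry=54+8=62). clock=54
Op 14: tick 12 -> clock=66. purged={a.com,b.com,d.com}
Op 15: tick 6 -> clock=72.
Op 16: tick 9 -> clock=81.
Op 17: insert a.com -> 10.0.0.1 (expiry=81+6=87). clock=81
Op 18: tick 13 -> clock=94. purged={a.com}
Final cache (unexpired): {} -> size=0

Answer: 0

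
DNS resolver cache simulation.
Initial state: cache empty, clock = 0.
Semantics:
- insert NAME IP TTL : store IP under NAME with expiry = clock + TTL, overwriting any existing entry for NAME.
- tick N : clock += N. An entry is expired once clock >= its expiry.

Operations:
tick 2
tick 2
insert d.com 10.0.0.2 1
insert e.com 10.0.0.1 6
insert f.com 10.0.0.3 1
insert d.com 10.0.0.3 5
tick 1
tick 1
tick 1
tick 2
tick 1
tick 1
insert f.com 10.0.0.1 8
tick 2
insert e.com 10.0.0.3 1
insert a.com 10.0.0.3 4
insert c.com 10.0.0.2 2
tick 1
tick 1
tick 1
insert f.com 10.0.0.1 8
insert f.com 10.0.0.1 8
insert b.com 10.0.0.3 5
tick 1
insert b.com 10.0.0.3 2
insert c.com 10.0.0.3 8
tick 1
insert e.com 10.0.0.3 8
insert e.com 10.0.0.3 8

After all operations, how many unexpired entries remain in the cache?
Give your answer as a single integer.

Answer: 4

Derivation:
Op 1: tick 2 -> clock=2.
Op 2: tick 2 -> clock=4.
Op 3: insert d.com -> 10.0.0.2 (expiry=4+1=5). clock=4
Op 4: insert e.com -> 10.0.0.1 (expiry=4+6=10). clock=4
Op 5: insert f.com -> 10.0.0.3 (expiry=4+1=5). clock=4
Op 6: insert d.com -> 10.0.0.3 (expiry=4+5=9). clock=4
Op 7: tick 1 -> clock=5. purged={f.com}
Op 8: tick 1 -> clock=6.
Op 9: tick 1 -> clock=7.
Op 10: tick 2 -> clock=9. purged={d.com}
Op 11: tick 1 -> clock=10. purged={e.com}
Op 12: tick 1 -> clock=11.
Op 13: insert f.com -> 10.0.0.1 (expiry=11+8=19). clock=11
Op 14: tick 2 -> clock=13.
Op 15: insert e.com -> 10.0.0.3 (expiry=13+1=14). clock=13
Op 16: insert a.com -> 10.0.0.3 (expiry=13+4=17). clock=13
Op 17: insert c.com -> 10.0.0.2 (expiry=13+2=15). clock=13
Op 18: tick 1 -> clock=14. purged={e.com}
Op 19: tick 1 -> clock=15. purged={c.com}
Op 20: tick 1 -> clock=16.
Op 21: insert f.com -> 10.0.0.1 (expiry=16+8=24). clock=16
Op 22: insert f.com -> 10.0.0.1 (expiry=16+8=24). clock=16
Op 23: insert b.com -> 10.0.0.3 (expiry=16+5=21). clock=16
Op 24: tick 1 -> clock=17. purged={a.com}
Op 25: insert b.com -> 10.0.0.3 (expiry=17+2=19). clock=17
Op 26: insert c.com -> 10.0.0.3 (expiry=17+8=25). clock=17
Op 27: tick 1 -> clock=18.
Op 28: insert e.com -> 10.0.0.3 (expiry=18+8=26). clock=18
Op 29: insert e.com -> 10.0.0.3 (expiry=18+8=26). clock=18
Final cache (unexpired): {b.com,c.com,e.com,f.com} -> size=4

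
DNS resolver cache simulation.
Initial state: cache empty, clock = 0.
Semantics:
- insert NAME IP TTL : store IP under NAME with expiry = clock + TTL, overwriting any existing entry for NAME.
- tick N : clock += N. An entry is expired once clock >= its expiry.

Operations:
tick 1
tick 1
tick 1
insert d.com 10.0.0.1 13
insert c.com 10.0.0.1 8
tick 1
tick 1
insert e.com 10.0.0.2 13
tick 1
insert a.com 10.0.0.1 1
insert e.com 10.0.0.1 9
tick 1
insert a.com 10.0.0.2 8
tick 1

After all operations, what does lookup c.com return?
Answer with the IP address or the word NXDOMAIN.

Op 1: tick 1 -> clock=1.
Op 2: tick 1 -> clock=2.
Op 3: tick 1 -> clock=3.
Op 4: insert d.com -> 10.0.0.1 (expiry=3+13=16). clock=3
Op 5: insert c.com -> 10.0.0.1 (expiry=3+8=11). clock=3
Op 6: tick 1 -> clock=4.
Op 7: tick 1 -> clock=5.
Op 8: insert e.com -> 10.0.0.2 (expiry=5+13=18). clock=5
Op 9: tick 1 -> clock=6.
Op 10: insert a.com -> 10.0.0.1 (expiry=6+1=7). clock=6
Op 11: insert e.com -> 10.0.0.1 (expiry=6+9=15). clock=6
Op 12: tick 1 -> clock=7. purged={a.com}
Op 13: insert a.com -> 10.0.0.2 (expiry=7+8=15). clock=7
Op 14: tick 1 -> clock=8.
lookup c.com: present, ip=10.0.0.1 expiry=11 > clock=8

Answer: 10.0.0.1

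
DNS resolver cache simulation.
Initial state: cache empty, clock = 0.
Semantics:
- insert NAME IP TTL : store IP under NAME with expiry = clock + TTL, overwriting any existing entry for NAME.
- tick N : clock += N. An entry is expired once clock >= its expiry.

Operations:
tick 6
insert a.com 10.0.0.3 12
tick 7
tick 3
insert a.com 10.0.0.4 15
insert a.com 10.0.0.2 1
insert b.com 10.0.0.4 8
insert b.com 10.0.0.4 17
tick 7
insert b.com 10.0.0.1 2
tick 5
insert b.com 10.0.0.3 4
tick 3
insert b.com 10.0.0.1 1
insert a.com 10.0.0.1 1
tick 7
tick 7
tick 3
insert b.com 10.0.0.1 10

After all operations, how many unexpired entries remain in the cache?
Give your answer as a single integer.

Op 1: tick 6 -> clock=6.
Op 2: insert a.com -> 10.0.0.3 (expiry=6+12=18). clock=6
Op 3: tick 7 -> clock=13.
Op 4: tick 3 -> clock=16.
Op 5: insert a.com -> 10.0.0.4 (expiry=16+15=31). clock=16
Op 6: insert a.com -> 10.0.0.2 (expiry=16+1=17). clock=16
Op 7: insert b.com -> 10.0.0.4 (expiry=16+8=24). clock=16
Op 8: insert b.com -> 10.0.0.4 (expiry=16+17=33). clock=16
Op 9: tick 7 -> clock=23. purged={a.com}
Op 10: insert b.com -> 10.0.0.1 (expiry=23+2=25). clock=23
Op 11: tick 5 -> clock=28. purged={b.com}
Op 12: insert b.com -> 10.0.0.3 (expiry=28+4=32). clock=28
Op 13: tick 3 -> clock=31.
Op 14: insert b.com -> 10.0.0.1 (expiry=31+1=32). clock=31
Op 15: insert a.com -> 10.0.0.1 (expiry=31+1=32). clock=31
Op 16: tick 7 -> clock=38. purged={a.com,b.com}
Op 17: tick 7 -> clock=45.
Op 18: tick 3 -> clock=48.
Op 19: insert b.com -> 10.0.0.1 (expiry=48+10=58). clock=48
Final cache (unexpired): {b.com} -> size=1

Answer: 1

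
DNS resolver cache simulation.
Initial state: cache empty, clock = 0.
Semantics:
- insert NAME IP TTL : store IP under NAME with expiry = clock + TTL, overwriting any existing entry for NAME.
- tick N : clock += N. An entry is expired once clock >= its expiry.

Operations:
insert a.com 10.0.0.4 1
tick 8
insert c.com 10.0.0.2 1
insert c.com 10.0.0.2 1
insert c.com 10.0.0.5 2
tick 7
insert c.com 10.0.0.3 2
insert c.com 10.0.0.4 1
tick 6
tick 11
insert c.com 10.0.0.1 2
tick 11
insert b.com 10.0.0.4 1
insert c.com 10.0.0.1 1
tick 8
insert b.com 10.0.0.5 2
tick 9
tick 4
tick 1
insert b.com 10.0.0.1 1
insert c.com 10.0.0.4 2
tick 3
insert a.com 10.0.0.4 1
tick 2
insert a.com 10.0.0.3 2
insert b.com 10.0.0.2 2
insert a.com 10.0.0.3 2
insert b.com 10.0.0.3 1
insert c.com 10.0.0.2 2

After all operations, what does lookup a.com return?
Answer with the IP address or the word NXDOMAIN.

Op 1: insert a.com -> 10.0.0.4 (expiry=0+1=1). clock=0
Op 2: tick 8 -> clock=8. purged={a.com}
Op 3: insert c.com -> 10.0.0.2 (expiry=8+1=9). clock=8
Op 4: insert c.com -> 10.0.0.2 (expiry=8+1=9). clock=8
Op 5: insert c.com -> 10.0.0.5 (expiry=8+2=10). clock=8
Op 6: tick 7 -> clock=15. purged={c.com}
Op 7: insert c.com -> 10.0.0.3 (expiry=15+2=17). clock=15
Op 8: insert c.com -> 10.0.0.4 (expiry=15+1=16). clock=15
Op 9: tick 6 -> clock=21. purged={c.com}
Op 10: tick 11 -> clock=32.
Op 11: insert c.com -> 10.0.0.1 (expiry=32+2=34). clock=32
Op 12: tick 11 -> clock=43. purged={c.com}
Op 13: insert b.com -> 10.0.0.4 (expiry=43+1=44). clock=43
Op 14: insert c.com -> 10.0.0.1 (expiry=43+1=44). clock=43
Op 15: tick 8 -> clock=51. purged={b.com,c.com}
Op 16: insert b.com -> 10.0.0.5 (expiry=51+2=53). clock=51
Op 17: tick 9 -> clock=60. purged={b.com}
Op 18: tick 4 -> clock=64.
Op 19: tick 1 -> clock=65.
Op 20: insert b.com -> 10.0.0.1 (expiry=65+1=66). clock=65
Op 21: insert c.com -> 10.0.0.4 (expiry=65+2=67). clock=65
Op 22: tick 3 -> clock=68. purged={b.com,c.com}
Op 23: insert a.com -> 10.0.0.4 (expiry=68+1=69). clock=68
Op 24: tick 2 -> clock=70. purged={a.com}
Op 25: insert a.com -> 10.0.0.3 (expiry=70+2=72). clock=70
Op 26: insert b.com -> 10.0.0.2 (expiry=70+2=72). clock=70
Op 27: insert a.com -> 10.0.0.3 (expiry=70+2=72). clock=70
Op 28: insert b.com -> 10.0.0.3 (expiry=70+1=71). clock=70
Op 29: insert c.com -> 10.0.0.2 (expiry=70+2=72). clock=70
lookup a.com: present, ip=10.0.0.3 expiry=72 > clock=70

Answer: 10.0.0.3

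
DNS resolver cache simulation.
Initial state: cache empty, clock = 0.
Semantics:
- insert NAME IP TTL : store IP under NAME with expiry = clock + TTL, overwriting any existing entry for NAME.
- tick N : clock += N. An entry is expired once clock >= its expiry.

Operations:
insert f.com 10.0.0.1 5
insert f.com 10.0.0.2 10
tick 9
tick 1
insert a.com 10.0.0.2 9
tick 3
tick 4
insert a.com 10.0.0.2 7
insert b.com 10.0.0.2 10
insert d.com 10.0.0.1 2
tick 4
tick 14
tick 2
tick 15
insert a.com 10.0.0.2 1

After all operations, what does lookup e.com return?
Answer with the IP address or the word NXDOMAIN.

Op 1: insert f.com -> 10.0.0.1 (expiry=0+5=5). clock=0
Op 2: insert f.com -> 10.0.0.2 (expiry=0+10=10). clock=0
Op 3: tick 9 -> clock=9.
Op 4: tick 1 -> clock=10. purged={f.com}
Op 5: insert a.com -> 10.0.0.2 (expiry=10+9=19). clock=10
Op 6: tick 3 -> clock=13.
Op 7: tick 4 -> clock=17.
Op 8: insert a.com -> 10.0.0.2 (expiry=17+7=24). clock=17
Op 9: insert b.com -> 10.0.0.2 (expiry=17+10=27). clock=17
Op 10: insert d.com -> 10.0.0.1 (expiry=17+2=19). clock=17
Op 11: tick 4 -> clock=21. purged={d.com}
Op 12: tick 14 -> clock=35. purged={a.com,b.com}
Op 13: tick 2 -> clock=37.
Op 14: tick 15 -> clock=52.
Op 15: insert a.com -> 10.0.0.2 (expiry=52+1=53). clock=52
lookup e.com: not in cache (expired or never inserted)

Answer: NXDOMAIN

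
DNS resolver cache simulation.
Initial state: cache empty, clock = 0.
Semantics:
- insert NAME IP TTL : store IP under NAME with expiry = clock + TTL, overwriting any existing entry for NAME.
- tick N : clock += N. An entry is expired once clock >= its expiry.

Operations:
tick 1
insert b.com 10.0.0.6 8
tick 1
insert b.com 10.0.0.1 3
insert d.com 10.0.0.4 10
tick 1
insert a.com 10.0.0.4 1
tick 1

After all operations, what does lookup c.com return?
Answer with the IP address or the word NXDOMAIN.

Answer: NXDOMAIN

Derivation:
Op 1: tick 1 -> clock=1.
Op 2: insert b.com -> 10.0.0.6 (expiry=1+8=9). clock=1
Op 3: tick 1 -> clock=2.
Op 4: insert b.com -> 10.0.0.1 (expiry=2+3=5). clock=2
Op 5: insert d.com -> 10.0.0.4 (expiry=2+10=12). clock=2
Op 6: tick 1 -> clock=3.
Op 7: insert a.com -> 10.0.0.4 (expiry=3+1=4). clock=3
Op 8: tick 1 -> clock=4. purged={a.com}
lookup c.com: not in cache (expired or never inserted)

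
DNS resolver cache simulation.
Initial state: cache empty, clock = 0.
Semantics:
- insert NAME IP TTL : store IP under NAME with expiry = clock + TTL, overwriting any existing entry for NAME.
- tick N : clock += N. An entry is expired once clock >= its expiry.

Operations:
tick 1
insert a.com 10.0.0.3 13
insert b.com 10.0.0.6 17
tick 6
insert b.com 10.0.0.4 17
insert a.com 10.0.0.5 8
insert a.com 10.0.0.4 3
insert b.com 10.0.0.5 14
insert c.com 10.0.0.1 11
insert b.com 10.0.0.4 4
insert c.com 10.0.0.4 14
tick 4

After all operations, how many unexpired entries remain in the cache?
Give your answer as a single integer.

Answer: 1

Derivation:
Op 1: tick 1 -> clock=1.
Op 2: insert a.com -> 10.0.0.3 (expiry=1+13=14). clock=1
Op 3: insert b.com -> 10.0.0.6 (expiry=1+17=18). clock=1
Op 4: tick 6 -> clock=7.
Op 5: insert b.com -> 10.0.0.4 (expiry=7+17=24). clock=7
Op 6: insert a.com -> 10.0.0.5 (expiry=7+8=15). clock=7
Op 7: insert a.com -> 10.0.0.4 (expiry=7+3=10). clock=7
Op 8: insert b.com -> 10.0.0.5 (expiry=7+14=21). clock=7
Op 9: insert c.com -> 10.0.0.1 (expiry=7+11=18). clock=7
Op 10: insert b.com -> 10.0.0.4 (expiry=7+4=11). clock=7
Op 11: insert c.com -> 10.0.0.4 (expiry=7+14=21). clock=7
Op 12: tick 4 -> clock=11. purged={a.com,b.com}
Final cache (unexpired): {c.com} -> size=1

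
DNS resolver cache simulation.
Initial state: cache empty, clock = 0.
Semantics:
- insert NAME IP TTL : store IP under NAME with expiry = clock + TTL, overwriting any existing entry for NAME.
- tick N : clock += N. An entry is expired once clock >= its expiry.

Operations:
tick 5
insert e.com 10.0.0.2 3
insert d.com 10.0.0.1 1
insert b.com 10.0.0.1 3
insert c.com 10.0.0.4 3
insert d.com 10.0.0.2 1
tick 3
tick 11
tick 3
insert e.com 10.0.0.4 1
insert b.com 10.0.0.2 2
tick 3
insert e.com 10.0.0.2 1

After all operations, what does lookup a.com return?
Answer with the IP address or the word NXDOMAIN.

Op 1: tick 5 -> clock=5.
Op 2: insert e.com -> 10.0.0.2 (expiry=5+3=8). clock=5
Op 3: insert d.com -> 10.0.0.1 (expiry=5+1=6). clock=5
Op 4: insert b.com -> 10.0.0.1 (expiry=5+3=8). clock=5
Op 5: insert c.com -> 10.0.0.4 (expiry=5+3=8). clock=5
Op 6: insert d.com -> 10.0.0.2 (expiry=5+1=6). clock=5
Op 7: tick 3 -> clock=8. purged={b.com,c.com,d.com,e.com}
Op 8: tick 11 -> clock=19.
Op 9: tick 3 -> clock=22.
Op 10: insert e.com -> 10.0.0.4 (expiry=22+1=23). clock=22
Op 11: insert b.com -> 10.0.0.2 (expiry=22+2=24). clock=22
Op 12: tick 3 -> clock=25. purged={b.com,e.com}
Op 13: insert e.com -> 10.0.0.2 (expiry=25+1=26). clock=25
lookup a.com: not in cache (expired or never inserted)

Answer: NXDOMAIN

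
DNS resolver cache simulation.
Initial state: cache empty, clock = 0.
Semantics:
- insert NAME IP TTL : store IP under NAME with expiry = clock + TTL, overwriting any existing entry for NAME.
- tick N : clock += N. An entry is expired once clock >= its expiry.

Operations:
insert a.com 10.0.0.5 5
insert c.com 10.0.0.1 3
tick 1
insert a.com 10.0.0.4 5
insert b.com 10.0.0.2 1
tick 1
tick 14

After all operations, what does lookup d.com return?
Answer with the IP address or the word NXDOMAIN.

Answer: NXDOMAIN

Derivation:
Op 1: insert a.com -> 10.0.0.5 (expiry=0+5=5). clock=0
Op 2: insert c.com -> 10.0.0.1 (expiry=0+3=3). clock=0
Op 3: tick 1 -> clock=1.
Op 4: insert a.com -> 10.0.0.4 (expiry=1+5=6). clock=1
Op 5: insert b.com -> 10.0.0.2 (expiry=1+1=2). clock=1
Op 6: tick 1 -> clock=2. purged={b.com}
Op 7: tick 14 -> clock=16. purged={a.com,c.com}
lookup d.com: not in cache (expired or never inserted)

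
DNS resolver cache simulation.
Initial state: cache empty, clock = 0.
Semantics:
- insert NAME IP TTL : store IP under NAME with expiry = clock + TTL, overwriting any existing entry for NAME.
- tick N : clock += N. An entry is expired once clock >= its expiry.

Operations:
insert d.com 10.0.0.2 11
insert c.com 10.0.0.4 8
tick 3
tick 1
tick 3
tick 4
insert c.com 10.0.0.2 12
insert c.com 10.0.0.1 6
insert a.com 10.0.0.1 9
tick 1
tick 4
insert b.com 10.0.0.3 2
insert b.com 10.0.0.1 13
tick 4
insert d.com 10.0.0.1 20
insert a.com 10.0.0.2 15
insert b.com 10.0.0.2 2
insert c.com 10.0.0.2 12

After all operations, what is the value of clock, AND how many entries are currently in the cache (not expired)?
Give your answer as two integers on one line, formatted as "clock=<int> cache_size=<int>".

Op 1: insert d.com -> 10.0.0.2 (expiry=0+11=11). clock=0
Op 2: insert c.com -> 10.0.0.4 (expiry=0+8=8). clock=0
Op 3: tick 3 -> clock=3.
Op 4: tick 1 -> clock=4.
Op 5: tick 3 -> clock=7.
Op 6: tick 4 -> clock=11. purged={c.com,d.com}
Op 7: insert c.com -> 10.0.0.2 (expiry=11+12=23). clock=11
Op 8: insert c.com -> 10.0.0.1 (expiry=11+6=17). clock=11
Op 9: insert a.com -> 10.0.0.1 (expiry=11+9=20). clock=11
Op 10: tick 1 -> clock=12.
Op 11: tick 4 -> clock=16.
Op 12: insert b.com -> 10.0.0.3 (expiry=16+2=18). clock=16
Op 13: insert b.com -> 10.0.0.1 (expiry=16+13=29). clock=16
Op 14: tick 4 -> clock=20. purged={a.com,c.com}
Op 15: insert d.com -> 10.0.0.1 (expiry=20+20=40). clock=20
Op 16: insert a.com -> 10.0.0.2 (expiry=20+15=35). clock=20
Op 17: insert b.com -> 10.0.0.2 (expiry=20+2=22). clock=20
Op 18: insert c.com -> 10.0.0.2 (expiry=20+12=32). clock=20
Final clock = 20
Final cache (unexpired): {a.com,b.com,c.com,d.com} -> size=4

Answer: clock=20 cache_size=4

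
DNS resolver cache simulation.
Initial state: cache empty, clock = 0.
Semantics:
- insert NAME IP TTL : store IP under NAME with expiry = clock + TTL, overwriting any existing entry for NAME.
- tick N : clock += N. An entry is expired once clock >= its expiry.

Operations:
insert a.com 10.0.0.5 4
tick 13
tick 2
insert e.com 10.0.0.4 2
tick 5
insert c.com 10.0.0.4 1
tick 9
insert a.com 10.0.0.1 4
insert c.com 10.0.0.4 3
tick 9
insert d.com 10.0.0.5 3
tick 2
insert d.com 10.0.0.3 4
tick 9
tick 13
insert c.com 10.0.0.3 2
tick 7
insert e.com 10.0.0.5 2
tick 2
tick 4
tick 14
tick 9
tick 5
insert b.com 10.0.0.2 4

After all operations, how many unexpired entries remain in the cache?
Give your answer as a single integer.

Answer: 1

Derivation:
Op 1: insert a.com -> 10.0.0.5 (expiry=0+4=4). clock=0
Op 2: tick 13 -> clock=13. purged={a.com}
Op 3: tick 2 -> clock=15.
Op 4: insert e.com -> 10.0.0.4 (expiry=15+2=17). clock=15
Op 5: tick 5 -> clock=20. purged={e.com}
Op 6: insert c.com -> 10.0.0.4 (expiry=20+1=21). clock=20
Op 7: tick 9 -> clock=29. purged={c.com}
Op 8: insert a.com -> 10.0.0.1 (expiry=29+4=33). clock=29
Op 9: insert c.com -> 10.0.0.4 (expiry=29+3=32). clock=29
Op 10: tick 9 -> clock=38. purged={a.com,c.com}
Op 11: insert d.com -> 10.0.0.5 (expiry=38+3=41). clock=38
Op 12: tick 2 -> clock=40.
Op 13: insert d.com -> 10.0.0.3 (expiry=40+4=44). clock=40
Op 14: tick 9 -> clock=49. purged={d.com}
Op 15: tick 13 -> clock=62.
Op 16: insert c.com -> 10.0.0.3 (expiry=62+2=64). clock=62
Op 17: tick 7 -> clock=69. purged={c.com}
Op 18: insert e.com -> 10.0.0.5 (expiry=69+2=71). clock=69
Op 19: tick 2 -> clock=71. purged={e.com}
Op 20: tick 4 -> clock=75.
Op 21: tick 14 -> clock=89.
Op 22: tick 9 -> clock=98.
Op 23: tick 5 -> clock=103.
Op 24: insert b.com -> 10.0.0.2 (expiry=103+4=107). clock=103
Final cache (unexpired): {b.com} -> size=1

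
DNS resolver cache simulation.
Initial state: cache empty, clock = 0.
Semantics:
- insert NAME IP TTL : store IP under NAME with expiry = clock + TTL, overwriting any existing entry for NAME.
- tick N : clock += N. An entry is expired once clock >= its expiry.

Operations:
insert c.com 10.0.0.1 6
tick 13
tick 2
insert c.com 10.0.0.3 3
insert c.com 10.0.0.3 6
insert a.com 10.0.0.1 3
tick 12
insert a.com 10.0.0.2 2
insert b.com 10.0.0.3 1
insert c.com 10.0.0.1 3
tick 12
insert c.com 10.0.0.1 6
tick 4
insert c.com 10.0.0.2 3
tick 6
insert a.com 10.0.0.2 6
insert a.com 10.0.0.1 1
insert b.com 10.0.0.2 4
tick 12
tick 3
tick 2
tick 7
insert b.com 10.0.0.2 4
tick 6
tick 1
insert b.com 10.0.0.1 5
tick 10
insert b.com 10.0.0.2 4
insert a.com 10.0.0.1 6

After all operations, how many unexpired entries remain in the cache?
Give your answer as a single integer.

Op 1: insert c.com -> 10.0.0.1 (expiry=0+6=6). clock=0
Op 2: tick 13 -> clock=13. purged={c.com}
Op 3: tick 2 -> clock=15.
Op 4: insert c.com -> 10.0.0.3 (expiry=15+3=18). clock=15
Op 5: insert c.com -> 10.0.0.3 (expiry=15+6=21). clock=15
Op 6: insert a.com -> 10.0.0.1 (expiry=15+3=18). clock=15
Op 7: tick 12 -> clock=27. purged={a.com,c.com}
Op 8: insert a.com -> 10.0.0.2 (expiry=27+2=29). clock=27
Op 9: insert b.com -> 10.0.0.3 (expiry=27+1=28). clock=27
Op 10: insert c.com -> 10.0.0.1 (expiry=27+3=30). clock=27
Op 11: tick 12 -> clock=39. purged={a.com,b.com,c.com}
Op 12: insert c.com -> 10.0.0.1 (expiry=39+6=45). clock=39
Op 13: tick 4 -> clock=43.
Op 14: insert c.com -> 10.0.0.2 (expiry=43+3=46). clock=43
Op 15: tick 6 -> clock=49. purged={c.com}
Op 16: insert a.com -> 10.0.0.2 (expiry=49+6=55). clock=49
Op 17: insert a.com -> 10.0.0.1 (expiry=49+1=50). clock=49
Op 18: insert b.com -> 10.0.0.2 (expiry=49+4=53). clock=49
Op 19: tick 12 -> clock=61. purged={a.com,b.com}
Op 20: tick 3 -> clock=64.
Op 21: tick 2 -> clock=66.
Op 22: tick 7 -> clock=73.
Op 23: insert b.com -> 10.0.0.2 (expiry=73+4=77). clock=73
Op 24: tick 6 -> clock=79. purged={b.com}
Op 25: tick 1 -> clock=80.
Op 26: insert b.com -> 10.0.0.1 (expiry=80+5=85). clock=80
Op 27: tick 10 -> clock=90. purged={b.com}
Op 28: insert b.com -> 10.0.0.2 (expiry=90+4=94). clock=90
Op 29: insert a.com -> 10.0.0.1 (expiry=90+6=96). clock=90
Final cache (unexpired): {a.com,b.com} -> size=2

Answer: 2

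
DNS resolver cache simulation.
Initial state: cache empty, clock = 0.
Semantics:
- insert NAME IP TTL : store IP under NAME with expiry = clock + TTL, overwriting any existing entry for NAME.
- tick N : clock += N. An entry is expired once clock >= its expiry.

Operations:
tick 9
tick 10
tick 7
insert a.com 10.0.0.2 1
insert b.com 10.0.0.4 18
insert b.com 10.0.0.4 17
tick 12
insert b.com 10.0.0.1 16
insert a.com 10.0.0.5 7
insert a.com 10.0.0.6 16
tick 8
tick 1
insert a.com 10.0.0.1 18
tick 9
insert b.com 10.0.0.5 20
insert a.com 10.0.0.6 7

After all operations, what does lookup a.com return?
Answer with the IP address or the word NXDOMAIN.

Answer: 10.0.0.6

Derivation:
Op 1: tick 9 -> clock=9.
Op 2: tick 10 -> clock=19.
Op 3: tick 7 -> clock=26.
Op 4: insert a.com -> 10.0.0.2 (expiry=26+1=27). clock=26
Op 5: insert b.com -> 10.0.0.4 (expiry=26+18=44). clock=26
Op 6: insert b.com -> 10.0.0.4 (expiry=26+17=43). clock=26
Op 7: tick 12 -> clock=38. purged={a.com}
Op 8: insert b.com -> 10.0.0.1 (expiry=38+16=54). clock=38
Op 9: insert a.com -> 10.0.0.5 (expiry=38+7=45). clock=38
Op 10: insert a.com -> 10.0.0.6 (expiry=38+16=54). clock=38
Op 11: tick 8 -> clock=46.
Op 12: tick 1 -> clock=47.
Op 13: insert a.com -> 10.0.0.1 (expiry=47+18=65). clock=47
Op 14: tick 9 -> clock=56. purged={b.com}
Op 15: insert b.com -> 10.0.0.5 (expiry=56+20=76). clock=56
Op 16: insert a.com -> 10.0.0.6 (expiry=56+7=63). clock=56
lookup a.com: present, ip=10.0.0.6 expiry=63 > clock=56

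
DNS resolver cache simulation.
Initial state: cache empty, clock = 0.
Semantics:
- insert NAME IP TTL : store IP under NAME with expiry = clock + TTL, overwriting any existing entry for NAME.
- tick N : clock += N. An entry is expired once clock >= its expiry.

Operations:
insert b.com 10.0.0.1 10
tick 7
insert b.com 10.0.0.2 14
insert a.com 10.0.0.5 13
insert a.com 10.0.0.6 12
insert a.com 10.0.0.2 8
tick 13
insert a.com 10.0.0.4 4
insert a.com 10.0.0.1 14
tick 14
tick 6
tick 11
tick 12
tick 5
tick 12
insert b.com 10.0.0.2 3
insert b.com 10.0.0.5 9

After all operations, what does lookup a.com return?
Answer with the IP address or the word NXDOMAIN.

Op 1: insert b.com -> 10.0.0.1 (expiry=0+10=10). clock=0
Op 2: tick 7 -> clock=7.
Op 3: insert b.com -> 10.0.0.2 (expiry=7+14=21). clock=7
Op 4: insert a.com -> 10.0.0.5 (expiry=7+13=20). clock=7
Op 5: insert a.com -> 10.0.0.6 (expiry=7+12=19). clock=7
Op 6: insert a.com -> 10.0.0.2 (expiry=7+8=15). clock=7
Op 7: tick 13 -> clock=20. purged={a.com}
Op 8: insert a.com -> 10.0.0.4 (expiry=20+4=24). clock=20
Op 9: insert a.com -> 10.0.0.1 (expiry=20+14=34). clock=20
Op 10: tick 14 -> clock=34. purged={a.com,b.com}
Op 11: tick 6 -> clock=40.
Op 12: tick 11 -> clock=51.
Op 13: tick 12 -> clock=63.
Op 14: tick 5 -> clock=68.
Op 15: tick 12 -> clock=80.
Op 16: insert b.com -> 10.0.0.2 (expiry=80+3=83). clock=80
Op 17: insert b.com -> 10.0.0.5 (expiry=80+9=89). clock=80
lookup a.com: not in cache (expired or never inserted)

Answer: NXDOMAIN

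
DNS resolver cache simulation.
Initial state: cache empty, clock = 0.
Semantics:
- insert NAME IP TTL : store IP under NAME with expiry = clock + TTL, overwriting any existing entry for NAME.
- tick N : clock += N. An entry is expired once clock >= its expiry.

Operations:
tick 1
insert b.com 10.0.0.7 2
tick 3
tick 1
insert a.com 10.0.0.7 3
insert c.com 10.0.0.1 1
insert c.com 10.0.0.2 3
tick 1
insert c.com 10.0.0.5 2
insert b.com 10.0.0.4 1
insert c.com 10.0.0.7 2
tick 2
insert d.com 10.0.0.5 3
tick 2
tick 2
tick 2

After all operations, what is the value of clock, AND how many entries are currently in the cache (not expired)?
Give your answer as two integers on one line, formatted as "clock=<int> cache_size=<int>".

Op 1: tick 1 -> clock=1.
Op 2: insert b.com -> 10.0.0.7 (expiry=1+2=3). clock=1
Op 3: tick 3 -> clock=4. purged={b.com}
Op 4: tick 1 -> clock=5.
Op 5: insert a.com -> 10.0.0.7 (expiry=5+3=8). clock=5
Op 6: insert c.com -> 10.0.0.1 (expiry=5+1=6). clock=5
Op 7: insert c.com -> 10.0.0.2 (expiry=5+3=8). clock=5
Op 8: tick 1 -> clock=6.
Op 9: insert c.com -> 10.0.0.5 (expiry=6+2=8). clock=6
Op 10: insert b.com -> 10.0.0.4 (expiry=6+1=7). clock=6
Op 11: insert c.com -> 10.0.0.7 (expiry=6+2=8). clock=6
Op 12: tick 2 -> clock=8. purged={a.com,b.com,c.com}
Op 13: insert d.com -> 10.0.0.5 (expiry=8+3=11). clock=8
Op 14: tick 2 -> clock=10.
Op 15: tick 2 -> clock=12. purged={d.com}
Op 16: tick 2 -> clock=14.
Final clock = 14
Final cache (unexpired): {} -> size=0

Answer: clock=14 cache_size=0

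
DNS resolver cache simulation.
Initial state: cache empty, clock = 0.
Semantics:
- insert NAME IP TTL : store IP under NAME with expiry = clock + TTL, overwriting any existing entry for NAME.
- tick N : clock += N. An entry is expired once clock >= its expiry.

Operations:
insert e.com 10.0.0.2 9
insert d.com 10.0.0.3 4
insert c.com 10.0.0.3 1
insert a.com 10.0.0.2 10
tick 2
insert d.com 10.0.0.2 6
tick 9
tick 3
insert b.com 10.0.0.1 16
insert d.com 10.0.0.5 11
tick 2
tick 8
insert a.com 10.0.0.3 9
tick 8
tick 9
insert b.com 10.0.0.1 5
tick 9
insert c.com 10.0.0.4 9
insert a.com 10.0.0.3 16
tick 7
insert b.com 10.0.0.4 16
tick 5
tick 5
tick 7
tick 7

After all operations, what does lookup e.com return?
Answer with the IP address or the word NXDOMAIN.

Op 1: insert e.com -> 10.0.0.2 (expiry=0+9=9). clock=0
Op 2: insert d.com -> 10.0.0.3 (expiry=0+4=4). clock=0
Op 3: insert c.com -> 10.0.0.3 (expiry=0+1=1). clock=0
Op 4: insert a.com -> 10.0.0.2 (expiry=0+10=10). clock=0
Op 5: tick 2 -> clock=2. purged={c.com}
Op 6: insert d.com -> 10.0.0.2 (expiry=2+6=8). clock=2
Op 7: tick 9 -> clock=11. purged={a.com,d.com,e.com}
Op 8: tick 3 -> clock=14.
Op 9: insert b.com -> 10.0.0.1 (expiry=14+16=30). clock=14
Op 10: insert d.com -> 10.0.0.5 (expiry=14+11=25). clock=14
Op 11: tick 2 -> clock=16.
Op 12: tick 8 -> clock=24.
Op 13: insert a.com -> 10.0.0.3 (expiry=24+9=33). clock=24
Op 14: tick 8 -> clock=32. purged={b.com,d.com}
Op 15: tick 9 -> clock=41. purged={a.com}
Op 16: insert b.com -> 10.0.0.1 (expiry=41+5=46). clock=41
Op 17: tick 9 -> clock=50. purged={b.com}
Op 18: insert c.com -> 10.0.0.4 (expiry=50+9=59). clock=50
Op 19: insert a.com -> 10.0.0.3 (expiry=50+16=66). clock=50
Op 20: tick 7 -> clock=57.
Op 21: insert b.com -> 10.0.0.4 (expiry=57+16=73). clock=57
Op 22: tick 5 -> clock=62. purged={c.com}
Op 23: tick 5 -> clock=67. purged={a.com}
Op 24: tick 7 -> clock=74. purged={b.com}
Op 25: tick 7 -> clock=81.
lookup e.com: not in cache (expired or never inserted)

Answer: NXDOMAIN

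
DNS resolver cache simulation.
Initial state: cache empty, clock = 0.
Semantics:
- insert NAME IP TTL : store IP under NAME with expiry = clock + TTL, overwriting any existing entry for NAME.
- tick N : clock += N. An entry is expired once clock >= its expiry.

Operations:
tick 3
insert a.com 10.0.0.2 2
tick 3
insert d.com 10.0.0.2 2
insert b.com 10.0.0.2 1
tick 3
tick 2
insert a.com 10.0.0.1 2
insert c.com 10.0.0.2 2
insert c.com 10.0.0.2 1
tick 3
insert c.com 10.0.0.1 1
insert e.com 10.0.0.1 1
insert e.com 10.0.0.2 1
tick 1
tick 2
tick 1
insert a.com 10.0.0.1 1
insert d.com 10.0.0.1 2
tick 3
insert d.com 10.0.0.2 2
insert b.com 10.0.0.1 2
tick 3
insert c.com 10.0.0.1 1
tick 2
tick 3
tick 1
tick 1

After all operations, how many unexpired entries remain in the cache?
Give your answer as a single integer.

Op 1: tick 3 -> clock=3.
Op 2: insert a.com -> 10.0.0.2 (expiry=3+2=5). clock=3
Op 3: tick 3 -> clock=6. purged={a.com}
Op 4: insert d.com -> 10.0.0.2 (expiry=6+2=8). clock=6
Op 5: insert b.com -> 10.0.0.2 (expiry=6+1=7). clock=6
Op 6: tick 3 -> clock=9. purged={b.com,d.com}
Op 7: tick 2 -> clock=11.
Op 8: insert a.com -> 10.0.0.1 (expiry=11+2=13). clock=11
Op 9: insert c.com -> 10.0.0.2 (expiry=11+2=13). clock=11
Op 10: insert c.com -> 10.0.0.2 (expiry=11+1=12). clock=11
Op 11: tick 3 -> clock=14. purged={a.com,c.com}
Op 12: insert c.com -> 10.0.0.1 (expiry=14+1=15). clock=14
Op 13: insert e.com -> 10.0.0.1 (expiry=14+1=15). clock=14
Op 14: insert e.com -> 10.0.0.2 (expiry=14+1=15). clock=14
Op 15: tick 1 -> clock=15. purged={c.com,e.com}
Op 16: tick 2 -> clock=17.
Op 17: tick 1 -> clock=18.
Op 18: insert a.com -> 10.0.0.1 (expiry=18+1=19). clock=18
Op 19: insert d.com -> 10.0.0.1 (expiry=18+2=20). clock=18
Op 20: tick 3 -> clock=21. purged={a.com,d.com}
Op 21: insert d.com -> 10.0.0.2 (expiry=21+2=23). clock=21
Op 22: insert b.com -> 10.0.0.1 (expiry=21+2=23). clock=21
Op 23: tick 3 -> clock=24. purged={b.com,d.com}
Op 24: insert c.com -> 10.0.0.1 (expiry=24+1=25). clock=24
Op 25: tick 2 -> clock=26. purged={c.com}
Op 26: tick 3 -> clock=29.
Op 27: tick 1 -> clock=30.
Op 28: tick 1 -> clock=31.
Final cache (unexpired): {} -> size=0

Answer: 0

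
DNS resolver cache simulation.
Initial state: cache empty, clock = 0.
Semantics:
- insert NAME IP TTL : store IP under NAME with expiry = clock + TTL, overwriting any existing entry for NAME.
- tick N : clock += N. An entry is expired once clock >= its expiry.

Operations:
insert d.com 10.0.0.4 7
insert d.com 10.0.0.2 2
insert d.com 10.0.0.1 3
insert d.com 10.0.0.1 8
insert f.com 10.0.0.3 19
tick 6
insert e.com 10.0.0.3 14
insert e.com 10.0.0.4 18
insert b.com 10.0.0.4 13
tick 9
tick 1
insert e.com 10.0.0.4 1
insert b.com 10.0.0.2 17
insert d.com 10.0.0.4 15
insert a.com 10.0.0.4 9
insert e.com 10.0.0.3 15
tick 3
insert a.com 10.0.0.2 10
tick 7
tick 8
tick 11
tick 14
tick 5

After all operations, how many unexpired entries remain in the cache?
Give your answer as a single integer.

Op 1: insert d.com -> 10.0.0.4 (expiry=0+7=7). clock=0
Op 2: insert d.com -> 10.0.0.2 (expiry=0+2=2). clock=0
Op 3: insert d.com -> 10.0.0.1 (expiry=0+3=3). clock=0
Op 4: insert d.com -> 10.0.0.1 (expiry=0+8=8). clock=0
Op 5: insert f.com -> 10.0.0.3 (expiry=0+19=19). clock=0
Op 6: tick 6 -> clock=6.
Op 7: insert e.com -> 10.0.0.3 (expiry=6+14=20). clock=6
Op 8: insert e.com -> 10.0.0.4 (expiry=6+18=24). clock=6
Op 9: insert b.com -> 10.0.0.4 (expiry=6+13=19). clock=6
Op 10: tick 9 -> clock=15. purged={d.com}
Op 11: tick 1 -> clock=16.
Op 12: insert e.com -> 10.0.0.4 (expiry=16+1=17). clock=16
Op 13: insert b.com -> 10.0.0.2 (expiry=16+17=33). clock=16
Op 14: insert d.com -> 10.0.0.4 (expiry=16+15=31). clock=16
Op 15: insert a.com -> 10.0.0.4 (expiry=16+9=25). clock=16
Op 16: insert e.com -> 10.0.0.3 (expiry=16+15=31). clock=16
Op 17: tick 3 -> clock=19. purged={f.com}
Op 18: insert a.com -> 10.0.0.2 (expiry=19+10=29). clock=19
Op 19: tick 7 -> clock=26.
Op 20: tick 8 -> clock=34. purged={a.com,b.com,d.com,e.com}
Op 21: tick 11 -> clock=45.
Op 22: tick 14 -> clock=59.
Op 23: tick 5 -> clock=64.
Final cache (unexpired): {} -> size=0

Answer: 0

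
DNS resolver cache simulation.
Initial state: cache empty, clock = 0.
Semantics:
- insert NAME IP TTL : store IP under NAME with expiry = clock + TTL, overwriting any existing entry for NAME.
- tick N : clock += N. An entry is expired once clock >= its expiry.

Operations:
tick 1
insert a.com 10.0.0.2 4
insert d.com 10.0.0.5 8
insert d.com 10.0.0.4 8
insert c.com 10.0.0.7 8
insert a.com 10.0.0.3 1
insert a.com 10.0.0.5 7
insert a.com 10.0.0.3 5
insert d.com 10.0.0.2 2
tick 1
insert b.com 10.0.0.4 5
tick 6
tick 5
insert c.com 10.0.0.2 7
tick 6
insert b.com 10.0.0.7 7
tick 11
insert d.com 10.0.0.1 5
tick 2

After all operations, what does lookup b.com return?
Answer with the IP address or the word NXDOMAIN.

Answer: NXDOMAIN

Derivation:
Op 1: tick 1 -> clock=1.
Op 2: insert a.com -> 10.0.0.2 (expiry=1+4=5). clock=1
Op 3: insert d.com -> 10.0.0.5 (expiry=1+8=9). clock=1
Op 4: insert d.com -> 10.0.0.4 (expiry=1+8=9). clock=1
Op 5: insert c.com -> 10.0.0.7 (expiry=1+8=9). clock=1
Op 6: insert a.com -> 10.0.0.3 (expiry=1+1=2). clock=1
Op 7: insert a.com -> 10.0.0.5 (expiry=1+7=8). clock=1
Op 8: insert a.com -> 10.0.0.3 (expiry=1+5=6). clock=1
Op 9: insert d.com -> 10.0.0.2 (expiry=1+2=3). clock=1
Op 10: tick 1 -> clock=2.
Op 11: insert b.com -> 10.0.0.4 (expiry=2+5=7). clock=2
Op 12: tick 6 -> clock=8. purged={a.com,b.com,d.com}
Op 13: tick 5 -> clock=13. purged={c.com}
Op 14: insert c.com -> 10.0.0.2 (expiry=13+7=20). clock=13
Op 15: tick 6 -> clock=19.
Op 16: insert b.com -> 10.0.0.7 (expiry=19+7=26). clock=19
Op 17: tick 11 -> clock=30. purged={b.com,c.com}
Op 18: insert d.com -> 10.0.0.1 (expiry=30+5=35). clock=30
Op 19: tick 2 -> clock=32.
lookup b.com: not in cache (expired or never inserted)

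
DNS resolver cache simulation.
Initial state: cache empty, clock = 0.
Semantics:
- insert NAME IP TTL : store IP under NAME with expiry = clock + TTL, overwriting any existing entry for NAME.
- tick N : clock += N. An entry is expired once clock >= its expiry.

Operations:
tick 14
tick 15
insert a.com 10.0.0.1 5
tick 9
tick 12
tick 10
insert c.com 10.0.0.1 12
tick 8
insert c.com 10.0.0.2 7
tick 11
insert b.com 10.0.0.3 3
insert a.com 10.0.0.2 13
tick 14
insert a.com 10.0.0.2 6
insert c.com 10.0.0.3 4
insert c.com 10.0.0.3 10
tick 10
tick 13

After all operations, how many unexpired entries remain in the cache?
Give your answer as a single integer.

Op 1: tick 14 -> clock=14.
Op 2: tick 15 -> clock=29.
Op 3: insert a.com -> 10.0.0.1 (expiry=29+5=34). clock=29
Op 4: tick 9 -> clock=38. purged={a.com}
Op 5: tick 12 -> clock=50.
Op 6: tick 10 -> clock=60.
Op 7: insert c.com -> 10.0.0.1 (expiry=60+12=72). clock=60
Op 8: tick 8 -> clock=68.
Op 9: insert c.com -> 10.0.0.2 (expiry=68+7=75). clock=68
Op 10: tick 11 -> clock=79. purged={c.com}
Op 11: insert b.com -> 10.0.0.3 (expiry=79+3=82). clock=79
Op 12: insert a.com -> 10.0.0.2 (expiry=79+13=92). clock=79
Op 13: tick 14 -> clock=93. purged={a.com,b.com}
Op 14: insert a.com -> 10.0.0.2 (expiry=93+6=99). clock=93
Op 15: insert c.com -> 10.0.0.3 (expiry=93+4=97). clock=93
Op 16: insert c.com -> 10.0.0.3 (expiry=93+10=103). clock=93
Op 17: tick 10 -> clock=103. purged={a.com,c.com}
Op 18: tick 13 -> clock=116.
Final cache (unexpired): {} -> size=0

Answer: 0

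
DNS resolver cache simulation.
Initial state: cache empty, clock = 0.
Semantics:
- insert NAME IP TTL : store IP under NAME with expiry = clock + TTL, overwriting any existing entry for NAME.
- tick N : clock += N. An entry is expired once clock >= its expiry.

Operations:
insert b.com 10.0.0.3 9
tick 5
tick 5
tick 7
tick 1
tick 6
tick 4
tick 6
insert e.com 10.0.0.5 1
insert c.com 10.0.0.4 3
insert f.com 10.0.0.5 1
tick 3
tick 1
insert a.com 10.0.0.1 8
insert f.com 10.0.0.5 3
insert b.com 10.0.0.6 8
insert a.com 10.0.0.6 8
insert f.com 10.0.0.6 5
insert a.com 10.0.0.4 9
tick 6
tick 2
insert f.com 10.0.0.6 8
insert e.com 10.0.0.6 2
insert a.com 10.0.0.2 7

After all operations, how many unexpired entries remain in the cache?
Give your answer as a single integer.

Op 1: insert b.com -> 10.0.0.3 (expiry=0+9=9). clock=0
Op 2: tick 5 -> clock=5.
Op 3: tick 5 -> clock=10. purged={b.com}
Op 4: tick 7 -> clock=17.
Op 5: tick 1 -> clock=18.
Op 6: tick 6 -> clock=24.
Op 7: tick 4 -> clock=28.
Op 8: tick 6 -> clock=34.
Op 9: insert e.com -> 10.0.0.5 (expiry=34+1=35). clock=34
Op 10: insert c.com -> 10.0.0.4 (expiry=34+3=37). clock=34
Op 11: insert f.com -> 10.0.0.5 (expiry=34+1=35). clock=34
Op 12: tick 3 -> clock=37. purged={c.com,e.com,f.com}
Op 13: tick 1 -> clock=38.
Op 14: insert a.com -> 10.0.0.1 (expiry=38+8=46). clock=38
Op 15: insert f.com -> 10.0.0.5 (expiry=38+3=41). clock=38
Op 16: insert b.com -> 10.0.0.6 (expiry=38+8=46). clock=38
Op 17: insert a.com -> 10.0.0.6 (expiry=38+8=46). clock=38
Op 18: insert f.com -> 10.0.0.6 (expiry=38+5=43). clock=38
Op 19: insert a.com -> 10.0.0.4 (expiry=38+9=47). clock=38
Op 20: tick 6 -> clock=44. purged={f.com}
Op 21: tick 2 -> clock=46. purged={b.com}
Op 22: insert f.com -> 10.0.0.6 (expiry=46+8=54). clock=46
Op 23: insert e.com -> 10.0.0.6 (expiry=46+2=48). clock=46
Op 24: insert a.com -> 10.0.0.2 (expiry=46+7=53). clock=46
Final cache (unexpired): {a.com,e.com,f.com} -> size=3

Answer: 3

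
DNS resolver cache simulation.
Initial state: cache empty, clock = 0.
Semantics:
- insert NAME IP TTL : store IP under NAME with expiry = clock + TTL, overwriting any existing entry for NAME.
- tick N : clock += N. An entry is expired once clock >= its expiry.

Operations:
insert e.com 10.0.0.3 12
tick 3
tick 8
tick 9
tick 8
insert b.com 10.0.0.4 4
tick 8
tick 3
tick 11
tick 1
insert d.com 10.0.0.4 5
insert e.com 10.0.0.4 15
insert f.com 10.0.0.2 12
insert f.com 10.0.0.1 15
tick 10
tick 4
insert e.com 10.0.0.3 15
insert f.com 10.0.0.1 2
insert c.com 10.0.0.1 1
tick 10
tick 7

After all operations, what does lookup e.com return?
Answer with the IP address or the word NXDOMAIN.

Answer: NXDOMAIN

Derivation:
Op 1: insert e.com -> 10.0.0.3 (expiry=0+12=12). clock=0
Op 2: tick 3 -> clock=3.
Op 3: tick 8 -> clock=11.
Op 4: tick 9 -> clock=20. purged={e.com}
Op 5: tick 8 -> clock=28.
Op 6: insert b.com -> 10.0.0.4 (expiry=28+4=32). clock=28
Op 7: tick 8 -> clock=36. purged={b.com}
Op 8: tick 3 -> clock=39.
Op 9: tick 11 -> clock=50.
Op 10: tick 1 -> clock=51.
Op 11: insert d.com -> 10.0.0.4 (expiry=51+5=56). clock=51
Op 12: insert e.com -> 10.0.0.4 (expiry=51+15=66). clock=51
Op 13: insert f.com -> 10.0.0.2 (expiry=51+12=63). clock=51
Op 14: insert f.com -> 10.0.0.1 (expiry=51+15=66). clock=51
Op 15: tick 10 -> clock=61. purged={d.com}
Op 16: tick 4 -> clock=65.
Op 17: insert e.com -> 10.0.0.3 (expiry=65+15=80). clock=65
Op 18: insert f.com -> 10.0.0.1 (expiry=65+2=67). clock=65
Op 19: insert c.com -> 10.0.0.1 (expiry=65+1=66). clock=65
Op 20: tick 10 -> clock=75. purged={c.com,f.com}
Op 21: tick 7 -> clock=82. purged={e.com}
lookup e.com: not in cache (expired or never inserted)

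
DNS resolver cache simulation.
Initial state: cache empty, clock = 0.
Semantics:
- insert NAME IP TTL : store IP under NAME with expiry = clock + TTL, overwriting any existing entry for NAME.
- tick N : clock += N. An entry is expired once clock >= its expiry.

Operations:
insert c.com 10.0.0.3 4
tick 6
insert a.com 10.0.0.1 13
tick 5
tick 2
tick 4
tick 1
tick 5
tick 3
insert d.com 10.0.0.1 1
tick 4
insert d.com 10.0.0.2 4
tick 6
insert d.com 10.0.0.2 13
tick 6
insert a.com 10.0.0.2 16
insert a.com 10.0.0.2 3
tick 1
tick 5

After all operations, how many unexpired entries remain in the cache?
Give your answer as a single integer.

Op 1: insert c.com -> 10.0.0.3 (expiry=0+4=4). clock=0
Op 2: tick 6 -> clock=6. purged={c.com}
Op 3: insert a.com -> 10.0.0.1 (expiry=6+13=19). clock=6
Op 4: tick 5 -> clock=11.
Op 5: tick 2 -> clock=13.
Op 6: tick 4 -> clock=17.
Op 7: tick 1 -> clock=18.
Op 8: tick 5 -> clock=23. purged={a.com}
Op 9: tick 3 -> clock=26.
Op 10: insert d.com -> 10.0.0.1 (expiry=26+1=27). clock=26
Op 11: tick 4 -> clock=30. purged={d.com}
Op 12: insert d.com -> 10.0.0.2 (expiry=30+4=34). clock=30
Op 13: tick 6 -> clock=36. purged={d.com}
Op 14: insert d.com -> 10.0.0.2 (expiry=36+13=49). clock=36
Op 15: tick 6 -> clock=42.
Op 16: insert a.com -> 10.0.0.2 (expiry=42+16=58). clock=42
Op 17: insert a.com -> 10.0.0.2 (expiry=42+3=45). clock=42
Op 18: tick 1 -> clock=43.
Op 19: tick 5 -> clock=48. purged={a.com}
Final cache (unexpired): {d.com} -> size=1

Answer: 1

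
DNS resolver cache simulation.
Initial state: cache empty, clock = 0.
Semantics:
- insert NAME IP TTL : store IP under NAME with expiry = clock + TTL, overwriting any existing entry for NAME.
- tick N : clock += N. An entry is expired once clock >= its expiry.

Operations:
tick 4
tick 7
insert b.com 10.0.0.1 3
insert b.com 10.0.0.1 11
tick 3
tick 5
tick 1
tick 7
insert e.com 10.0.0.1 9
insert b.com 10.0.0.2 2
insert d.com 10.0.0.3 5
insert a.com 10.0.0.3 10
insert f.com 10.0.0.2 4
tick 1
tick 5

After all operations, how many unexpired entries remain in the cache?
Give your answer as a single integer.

Answer: 2

Derivation:
Op 1: tick 4 -> clock=4.
Op 2: tick 7 -> clock=11.
Op 3: insert b.com -> 10.0.0.1 (expiry=11+3=14). clock=11
Op 4: insert b.com -> 10.0.0.1 (expiry=11+11=22). clock=11
Op 5: tick 3 -> clock=14.
Op 6: tick 5 -> clock=19.
Op 7: tick 1 -> clock=20.
Op 8: tick 7 -> clock=27. purged={b.com}
Op 9: insert e.com -> 10.0.0.1 (expiry=27+9=36). clock=27
Op 10: insert b.com -> 10.0.0.2 (expiry=27+2=29). clock=27
Op 11: insert d.com -> 10.0.0.3 (expiry=27+5=32). clock=27
Op 12: insert a.com -> 10.0.0.3 (expiry=27+10=37). clock=27
Op 13: insert f.com -> 10.0.0.2 (expiry=27+4=31). clock=27
Op 14: tick 1 -> clock=28.
Op 15: tick 5 -> clock=33. purged={b.com,d.com,f.com}
Final cache (unexpired): {a.com,e.com} -> size=2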